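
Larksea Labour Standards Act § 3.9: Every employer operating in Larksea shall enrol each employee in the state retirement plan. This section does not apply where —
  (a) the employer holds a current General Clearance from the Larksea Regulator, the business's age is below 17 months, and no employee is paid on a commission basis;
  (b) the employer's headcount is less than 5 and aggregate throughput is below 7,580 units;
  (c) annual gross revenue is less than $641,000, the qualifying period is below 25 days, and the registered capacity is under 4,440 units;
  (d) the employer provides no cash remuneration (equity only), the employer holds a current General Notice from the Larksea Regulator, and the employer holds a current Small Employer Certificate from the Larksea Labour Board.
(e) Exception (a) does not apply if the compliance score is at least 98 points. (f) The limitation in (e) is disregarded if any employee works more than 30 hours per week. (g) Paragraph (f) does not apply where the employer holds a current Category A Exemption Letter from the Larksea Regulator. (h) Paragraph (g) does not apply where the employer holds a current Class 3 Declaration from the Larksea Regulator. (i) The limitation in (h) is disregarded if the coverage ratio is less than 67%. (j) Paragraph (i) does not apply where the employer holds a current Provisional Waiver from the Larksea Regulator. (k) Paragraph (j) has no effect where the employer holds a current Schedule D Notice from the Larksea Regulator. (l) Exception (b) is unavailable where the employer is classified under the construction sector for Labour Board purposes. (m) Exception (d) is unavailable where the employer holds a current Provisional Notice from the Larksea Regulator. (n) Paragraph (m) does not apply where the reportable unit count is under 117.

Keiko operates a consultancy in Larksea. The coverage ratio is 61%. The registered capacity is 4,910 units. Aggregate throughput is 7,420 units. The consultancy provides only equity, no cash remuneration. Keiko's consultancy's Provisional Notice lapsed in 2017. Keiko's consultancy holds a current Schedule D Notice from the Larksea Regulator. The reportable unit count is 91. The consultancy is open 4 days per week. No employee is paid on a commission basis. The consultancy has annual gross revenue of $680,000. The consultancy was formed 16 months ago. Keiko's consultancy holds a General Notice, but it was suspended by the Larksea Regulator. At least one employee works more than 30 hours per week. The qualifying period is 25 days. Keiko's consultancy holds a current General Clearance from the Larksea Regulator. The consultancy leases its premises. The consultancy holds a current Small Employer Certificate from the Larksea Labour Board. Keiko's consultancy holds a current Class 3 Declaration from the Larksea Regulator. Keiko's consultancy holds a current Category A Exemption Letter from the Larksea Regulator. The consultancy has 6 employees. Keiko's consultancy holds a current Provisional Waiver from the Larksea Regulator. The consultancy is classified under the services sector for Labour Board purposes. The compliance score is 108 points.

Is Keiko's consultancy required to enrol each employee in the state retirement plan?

Yes — Keiko's consultancy must enrol each employee in the state retirement plan.

Exception (a)'s conditions are all satisfied: a current General Clearance is held; the business's age is 16 months, below the 17 months limit; no employee is paid on commission. But: (e) is engaged — the compliance score is 108 points, meeting the 98 points threshold. (f) would limit (e) — at least one employee exceeds 30 hours/week — but (g) sets (f) aside: (g) operates — a current Category A Exemption Letter is held. (h) is triggered (a current Class 3 Declaration is held), but is itself disapplied by (i): (i) operates against (h): the coverage ratio is 61%, less than the 67% limit. (j) would limit (i) — a current Provisional Waiver is held — but (k) sets (j) aside: (k) operates — a current Schedule D Notice is held. So (a) is unavailable.
Exception (b) does not apply: the employer's headcount is 6, not less than 5.
Exception (c) fails — annual gross revenue is $680,000, not less than $641,000.
Exception (d) does not apply: no current General Notice is held.
No exception applies. The general rule governs.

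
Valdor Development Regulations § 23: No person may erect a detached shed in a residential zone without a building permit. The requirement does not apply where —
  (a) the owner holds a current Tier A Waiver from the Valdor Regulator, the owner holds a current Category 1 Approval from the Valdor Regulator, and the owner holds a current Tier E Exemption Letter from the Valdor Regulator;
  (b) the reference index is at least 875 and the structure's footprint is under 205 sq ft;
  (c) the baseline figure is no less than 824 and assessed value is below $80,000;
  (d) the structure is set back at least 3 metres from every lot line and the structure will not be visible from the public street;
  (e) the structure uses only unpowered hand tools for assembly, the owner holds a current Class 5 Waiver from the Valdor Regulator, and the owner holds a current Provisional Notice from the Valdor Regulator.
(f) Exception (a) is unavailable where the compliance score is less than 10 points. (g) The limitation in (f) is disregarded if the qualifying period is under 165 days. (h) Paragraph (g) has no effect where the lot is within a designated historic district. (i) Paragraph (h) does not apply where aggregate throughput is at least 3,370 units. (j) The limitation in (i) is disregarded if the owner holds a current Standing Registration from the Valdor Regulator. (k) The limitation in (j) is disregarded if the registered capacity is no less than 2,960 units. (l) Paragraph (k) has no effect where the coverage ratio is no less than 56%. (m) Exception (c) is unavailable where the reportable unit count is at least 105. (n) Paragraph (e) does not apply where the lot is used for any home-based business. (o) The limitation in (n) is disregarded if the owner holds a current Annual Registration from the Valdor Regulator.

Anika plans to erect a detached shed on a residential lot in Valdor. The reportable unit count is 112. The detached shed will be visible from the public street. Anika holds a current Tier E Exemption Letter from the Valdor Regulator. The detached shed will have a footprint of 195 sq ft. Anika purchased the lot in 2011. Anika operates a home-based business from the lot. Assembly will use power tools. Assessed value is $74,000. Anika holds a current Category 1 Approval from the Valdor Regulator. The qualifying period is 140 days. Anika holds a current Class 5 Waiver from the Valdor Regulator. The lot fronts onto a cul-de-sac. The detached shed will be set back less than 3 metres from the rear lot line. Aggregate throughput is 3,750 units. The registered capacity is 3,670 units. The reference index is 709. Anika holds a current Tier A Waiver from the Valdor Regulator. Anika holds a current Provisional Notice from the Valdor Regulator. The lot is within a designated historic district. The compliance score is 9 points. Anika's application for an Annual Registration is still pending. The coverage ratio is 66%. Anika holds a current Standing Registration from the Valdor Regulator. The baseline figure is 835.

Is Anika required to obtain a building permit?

Yes — Anika must obtain a building permit.

Exception (a)'s conditions are all satisfied: a current Tier A Waiver is held; a current Category 1 Approval is held; a current Tier E Exemption Letter is held. But: (f) applies — the compliance score is 9 points, less than the 10 points limit. (g) applies (the qualifying period is 140 days, under the 165 days limit), but is displaced by (h): (h) operates against (g): the lot is in a historic district. (i) operates (aggregate throughput is 3,750 units, meeting the 3,370 units threshold), but is overridden by (j): (j) operates — a current Standing Registration is held. (k) would limit (j) — the registered capacity is 3,670 units, meeting the 2,960 units threshold — but (l) sets (k) aside: (l) operates against (k): the coverage ratio is 66%, meeting the 56% threshold. (a) is therefore removed.
Exception (b) requires that the reference index is at least 875; but the reference index is 709, short of 875, so (b) is unavailable.
Exception (c)'s conditions are all satisfied: the baseline figure is 835, meeting the 824 threshold; assessed value is $74,000, below the $80,000 limit. Turning to paragraph (m): (m) applies — the reportable unit count is 112, meeting the 105 threshold. (c) is therefore removed.
Exception (d) fails — the rear setback is under 3 m.
Exception (e) does not apply: assembly uses power tools.
Every exception is unavailable, so the rule governs.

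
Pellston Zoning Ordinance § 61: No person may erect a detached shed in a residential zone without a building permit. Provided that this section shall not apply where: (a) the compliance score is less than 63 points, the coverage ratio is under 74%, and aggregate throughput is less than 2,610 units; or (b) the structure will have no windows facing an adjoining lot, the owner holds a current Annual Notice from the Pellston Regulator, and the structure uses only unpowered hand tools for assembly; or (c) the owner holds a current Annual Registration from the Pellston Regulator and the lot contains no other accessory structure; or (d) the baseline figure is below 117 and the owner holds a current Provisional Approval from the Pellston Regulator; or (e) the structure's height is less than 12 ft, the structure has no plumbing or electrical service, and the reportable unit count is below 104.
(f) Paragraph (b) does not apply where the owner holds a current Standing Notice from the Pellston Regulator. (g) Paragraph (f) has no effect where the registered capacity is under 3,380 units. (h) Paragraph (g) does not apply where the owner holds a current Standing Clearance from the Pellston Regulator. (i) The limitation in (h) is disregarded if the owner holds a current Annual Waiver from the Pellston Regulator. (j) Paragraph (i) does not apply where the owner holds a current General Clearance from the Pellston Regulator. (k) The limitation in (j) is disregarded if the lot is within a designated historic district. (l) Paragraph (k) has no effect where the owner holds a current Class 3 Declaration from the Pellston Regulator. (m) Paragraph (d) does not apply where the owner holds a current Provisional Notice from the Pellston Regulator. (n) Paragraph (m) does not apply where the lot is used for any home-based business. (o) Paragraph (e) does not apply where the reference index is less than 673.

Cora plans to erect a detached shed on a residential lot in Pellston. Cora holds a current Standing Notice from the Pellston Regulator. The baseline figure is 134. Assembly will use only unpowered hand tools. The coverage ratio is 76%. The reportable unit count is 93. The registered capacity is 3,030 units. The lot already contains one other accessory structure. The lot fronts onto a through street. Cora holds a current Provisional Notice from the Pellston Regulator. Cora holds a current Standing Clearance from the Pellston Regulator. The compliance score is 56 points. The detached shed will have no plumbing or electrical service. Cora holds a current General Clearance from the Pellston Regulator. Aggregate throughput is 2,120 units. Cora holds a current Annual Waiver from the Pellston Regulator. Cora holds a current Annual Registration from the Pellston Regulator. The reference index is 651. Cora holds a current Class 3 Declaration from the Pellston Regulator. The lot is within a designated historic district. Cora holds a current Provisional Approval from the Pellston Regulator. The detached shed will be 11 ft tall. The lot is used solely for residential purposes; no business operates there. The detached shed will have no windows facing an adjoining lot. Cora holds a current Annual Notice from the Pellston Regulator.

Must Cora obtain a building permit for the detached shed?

Exception (a) requires that the coverage ratio is under 74%; but the coverage ratio is 76%, not under 74%, so (a) is unavailable.
Exception (b) is satisfied on its face — no windows face an adjoining lot; a current Annual Notice is held; assembly uses only hand tools. But applying paragraphs (f)–(l): (f) operates against (b): a current Standing Notice is held. (g) would limit (f) — the registered capacity is 3,030 units, under the 3,380 units limit — but (h) sets (g) aside: (h) applies — a current Standing Clearance is held. (i) would limit (h) — a current Annual Waiver is held — but (j) sets (i) aside: (j) operates against (i): a current General Clearance is held. (k) would limit (j) — the lot is in a historic district — but (l) sets (k) aside: (l) operates — a current Class 3 Declaration is held. So (b) is unavailable.
Exception (c) fails — the lot already has another accessory structure.
Exception (d) does not apply: the baseline figure is 134, not below 117.
Exception (e)'s conditions are all satisfied: the structure's height is 11 ft, less than the 12 ft limit; there is no plumbing or electrical service; the reportable unit count is 93, below the 104 limit. But applying paragraph (o): (o) operates against (e): the reference index is 651, less than the 673 limit. So (e) is unavailable.
Every exception is unavailable, so the rule governs.

Yes — Cora must obtain a building permit.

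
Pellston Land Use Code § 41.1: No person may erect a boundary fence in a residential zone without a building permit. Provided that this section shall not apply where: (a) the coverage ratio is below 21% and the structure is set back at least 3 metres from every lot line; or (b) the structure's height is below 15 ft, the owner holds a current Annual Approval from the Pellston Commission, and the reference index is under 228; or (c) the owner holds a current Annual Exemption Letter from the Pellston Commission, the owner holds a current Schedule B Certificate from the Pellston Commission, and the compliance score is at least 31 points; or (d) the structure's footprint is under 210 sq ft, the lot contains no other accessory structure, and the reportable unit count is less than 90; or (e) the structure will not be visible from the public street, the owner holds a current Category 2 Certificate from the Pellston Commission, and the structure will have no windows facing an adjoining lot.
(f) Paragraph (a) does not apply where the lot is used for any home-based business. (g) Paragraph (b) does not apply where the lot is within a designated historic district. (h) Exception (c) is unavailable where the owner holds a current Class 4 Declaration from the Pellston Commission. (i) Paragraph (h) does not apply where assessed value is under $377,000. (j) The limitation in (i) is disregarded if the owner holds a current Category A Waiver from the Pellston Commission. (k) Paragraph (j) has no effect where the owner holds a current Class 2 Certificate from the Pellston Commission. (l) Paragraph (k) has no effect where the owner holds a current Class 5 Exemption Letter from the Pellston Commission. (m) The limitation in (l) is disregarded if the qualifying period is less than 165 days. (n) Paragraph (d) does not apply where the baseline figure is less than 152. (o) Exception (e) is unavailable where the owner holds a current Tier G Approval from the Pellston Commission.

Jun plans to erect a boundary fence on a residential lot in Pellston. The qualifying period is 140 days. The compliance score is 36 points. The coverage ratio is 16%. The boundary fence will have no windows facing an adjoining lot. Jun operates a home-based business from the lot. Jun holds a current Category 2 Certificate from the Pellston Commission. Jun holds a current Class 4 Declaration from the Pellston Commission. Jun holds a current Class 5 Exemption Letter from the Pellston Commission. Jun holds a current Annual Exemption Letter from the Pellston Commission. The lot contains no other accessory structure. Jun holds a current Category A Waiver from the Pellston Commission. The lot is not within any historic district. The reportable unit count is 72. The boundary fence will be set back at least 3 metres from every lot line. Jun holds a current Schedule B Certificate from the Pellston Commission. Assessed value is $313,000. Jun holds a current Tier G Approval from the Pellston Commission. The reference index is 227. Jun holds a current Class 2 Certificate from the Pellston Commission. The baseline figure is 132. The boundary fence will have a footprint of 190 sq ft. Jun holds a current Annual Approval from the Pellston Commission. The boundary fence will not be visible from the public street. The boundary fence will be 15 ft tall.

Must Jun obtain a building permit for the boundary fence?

Exception (a)'s conditions are all satisfied: the coverage ratio is 16%, below the 21% limit; the setback is at least 3 m on every side. But applying paragraph (f): (f) is triggered — a home-based business operates on the lot. So (a) is unavailable.
Exception (b) requires that the structure's height is below 15 ft; but the structure's height is 15 ft, not below 15 ft, so (b) is unavailable.
All of (c)'s requirements are met (a current Annual Exemption Letter is held; a current Schedule B Certificate is held; the compliance score is 36 points, meeting the 31 points threshold). Considering the limiting provisions: (h) would limit (c) — a current Class 4 Declaration is held — but (i) sets (h) aside: (i) operates against (h): assessed value is $313,000, under the $377,000 limit. (j) is triggered (a current Category A Waiver is held), but is overridden by (k): (k) is engaged — a current Class 2 Certificate is held. (l) applies (a current Class 5 Exemption Letter is held), but is itself disapplied by (m): (m) operates — the qualifying period is 140 days, less than the 165 days limit. Exception (c) stands.
Exception (d): the structure's footprint is 190 sq ft, under the 210 sq ft limit; the lot has no other accessory structure; the reportable unit count is 72, less than the 90 limit — every condition holds. But applying paragraph (n): (n) operates against (d): the baseline figure is 132, less than the 152 limit. So (d) is unavailable.
Exception (e): the structure will not be visible from the street; a current Category 2 Certificate is held; no windows face an adjoining lot — every condition holds. Turning to paragraph (o): (o) operates — a current Tier G Approval is held. So (e) is unavailable.

No — exception (c) applies; Jun does not need a building permit.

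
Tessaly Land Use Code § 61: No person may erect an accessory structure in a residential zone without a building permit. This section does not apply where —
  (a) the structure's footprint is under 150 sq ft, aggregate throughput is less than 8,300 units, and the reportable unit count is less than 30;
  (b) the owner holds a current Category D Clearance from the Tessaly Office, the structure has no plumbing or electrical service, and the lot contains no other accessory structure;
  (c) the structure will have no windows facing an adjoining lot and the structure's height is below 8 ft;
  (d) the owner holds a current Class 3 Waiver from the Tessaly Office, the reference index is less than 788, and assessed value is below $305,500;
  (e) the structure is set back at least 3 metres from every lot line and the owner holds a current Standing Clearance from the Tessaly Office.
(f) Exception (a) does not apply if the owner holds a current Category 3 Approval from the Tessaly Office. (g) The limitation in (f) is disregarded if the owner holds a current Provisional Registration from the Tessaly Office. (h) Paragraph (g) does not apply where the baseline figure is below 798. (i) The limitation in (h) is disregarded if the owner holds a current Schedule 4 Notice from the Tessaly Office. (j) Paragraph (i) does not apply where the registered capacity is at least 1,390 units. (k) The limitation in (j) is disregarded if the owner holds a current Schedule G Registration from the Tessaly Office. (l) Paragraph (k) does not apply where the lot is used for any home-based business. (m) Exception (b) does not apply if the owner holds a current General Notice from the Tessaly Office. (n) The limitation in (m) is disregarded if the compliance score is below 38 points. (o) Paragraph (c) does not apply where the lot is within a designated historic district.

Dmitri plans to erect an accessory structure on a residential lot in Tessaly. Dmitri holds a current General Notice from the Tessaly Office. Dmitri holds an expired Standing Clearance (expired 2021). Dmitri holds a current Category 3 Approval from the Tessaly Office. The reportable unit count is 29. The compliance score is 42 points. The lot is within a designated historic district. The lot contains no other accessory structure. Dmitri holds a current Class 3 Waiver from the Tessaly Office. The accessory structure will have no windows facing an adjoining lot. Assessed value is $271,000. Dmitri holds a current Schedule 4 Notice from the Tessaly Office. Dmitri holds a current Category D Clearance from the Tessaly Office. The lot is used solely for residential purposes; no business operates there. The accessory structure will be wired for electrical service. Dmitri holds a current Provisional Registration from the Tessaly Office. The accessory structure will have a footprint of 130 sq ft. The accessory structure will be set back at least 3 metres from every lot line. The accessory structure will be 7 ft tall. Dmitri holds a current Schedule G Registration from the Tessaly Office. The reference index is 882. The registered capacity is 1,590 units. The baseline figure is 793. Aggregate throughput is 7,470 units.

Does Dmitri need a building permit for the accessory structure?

Exception (a) is satisfied on its face — the structure's footprint is 130 sq ft, under the 150 sq ft limit; aggregate throughput is 7,470 units, less than the 8,300 units limit; the reportable unit count is 29, less than the 30 limit. Applying paragraphs (f)–(l): (f) applies (a current Category 3 Approval is held), but yields to (g): (g) operates against (f): a current Provisional Registration is held. (h) would limit (g) — the baseline figure is 793, below the 798 limit — but (i) sets (h) aside: (i) operates against (h): a current Schedule 4 Notice is held. (j) would limit (i) — the registered capacity is 1,590 units, meeting the 1,390 units threshold — but (k) sets (j) aside: (k) is triggered — a current Schedule G Registration is held. (l), which would lift (k), is not engaged — the lot is solely residential. (a) remains available.
Exception (b) requires that the structure has no plumbing or electrical service; but electrical service is planned, so (b) is unavailable.
All of (c)'s requirements are met (no windows face an adjoining lot; the structure's height is 7 ft, below the 8 ft limit). Turning to paragraph (o): (o) is engaged — the lot is in a historic district. (c) is therefore removed.
Exception (d) fails — the reference index is 882, not less than 788.
Exception (e) fails — no current Standing Clearance is held.

No — exception (a) applies; Dmitri does not need a building permit.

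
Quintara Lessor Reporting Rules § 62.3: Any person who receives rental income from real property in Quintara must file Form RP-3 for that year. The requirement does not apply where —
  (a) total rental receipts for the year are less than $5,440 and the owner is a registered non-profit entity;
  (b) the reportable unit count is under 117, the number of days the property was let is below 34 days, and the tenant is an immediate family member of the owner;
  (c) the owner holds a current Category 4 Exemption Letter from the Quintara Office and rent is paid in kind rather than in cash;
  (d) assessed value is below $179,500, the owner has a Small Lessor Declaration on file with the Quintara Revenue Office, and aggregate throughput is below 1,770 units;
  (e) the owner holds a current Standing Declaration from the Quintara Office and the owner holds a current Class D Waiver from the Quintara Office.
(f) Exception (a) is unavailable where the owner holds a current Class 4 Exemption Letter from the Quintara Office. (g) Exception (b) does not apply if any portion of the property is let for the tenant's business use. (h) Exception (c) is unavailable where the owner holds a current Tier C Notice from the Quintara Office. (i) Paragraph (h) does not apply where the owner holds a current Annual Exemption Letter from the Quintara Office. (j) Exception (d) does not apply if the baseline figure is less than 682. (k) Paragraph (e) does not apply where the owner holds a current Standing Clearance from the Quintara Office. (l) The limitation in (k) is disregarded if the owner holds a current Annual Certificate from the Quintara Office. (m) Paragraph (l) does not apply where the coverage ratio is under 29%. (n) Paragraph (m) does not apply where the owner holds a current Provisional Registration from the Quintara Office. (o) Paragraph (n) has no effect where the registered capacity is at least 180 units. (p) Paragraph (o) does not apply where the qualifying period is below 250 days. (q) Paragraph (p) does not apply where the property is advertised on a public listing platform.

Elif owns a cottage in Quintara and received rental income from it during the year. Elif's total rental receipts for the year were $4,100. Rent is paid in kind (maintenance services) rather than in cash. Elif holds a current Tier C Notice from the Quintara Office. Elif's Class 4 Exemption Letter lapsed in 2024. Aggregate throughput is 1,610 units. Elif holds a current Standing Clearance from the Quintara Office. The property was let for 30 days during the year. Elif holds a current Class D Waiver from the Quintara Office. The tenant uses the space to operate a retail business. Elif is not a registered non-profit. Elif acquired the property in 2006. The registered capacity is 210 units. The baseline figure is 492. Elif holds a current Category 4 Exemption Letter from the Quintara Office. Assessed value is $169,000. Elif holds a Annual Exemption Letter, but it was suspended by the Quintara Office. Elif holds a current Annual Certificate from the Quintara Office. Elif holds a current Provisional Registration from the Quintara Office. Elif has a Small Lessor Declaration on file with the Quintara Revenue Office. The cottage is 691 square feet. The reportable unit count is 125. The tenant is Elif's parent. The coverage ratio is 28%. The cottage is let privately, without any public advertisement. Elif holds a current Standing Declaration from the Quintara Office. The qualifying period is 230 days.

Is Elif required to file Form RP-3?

No — exception (e) applies; Elif is not required to file Form RP-3.

Exception (a) requires that the owner is a registered non-profit entity; but Elif is not a registered non-profit, so (a) is unavailable.
Exception (b) requires that the reportable unit count is under 117; but the reportable unit count is 125, not under 117, so (b) is unavailable.
Exception (c): a current Category 4 Exemption Letter is held; rent is paid in kind — every condition holds. But: (h) operates against (c): a current Tier C Notice is held. (i) is not triggered (there is no Annual Exemption Letter in force), so (h) stands. So (c) is unavailable.
Exception (d): assessed value is $169,000, below the $179,500 limit; a Small Lessor Declaration is on file; aggregate throughput is 1,610 units, below the 1,770 units limit — every condition holds. But applying paragraph (j): (j) applies — the baseline figure is 492, less than the 682 limit. So (d) is unavailable.
Exception (e): a current Standing Declaration is held; a current Class D Waiver is held — every condition holds. As to paragraphs (k)–(q): (k) is engaged (a current Standing Clearance is held), but is itself disapplied by (l): (l) is engaged — a current Annual Certificate is held. (m) would limit (l) — the coverage ratio is 28%, under the 29% limit — but (n) sets (m) aside: (n) operates — a current Provisional Registration is held. (o) operates (the registered capacity is 210 units, meeting the 180 units threshold), but is displaced by (p): (p) is triggered — the qualifying period is 230 days, below the 250 days limit. (q) does not operate here (the property is let privately without advertisement), so (p) stands. Exception (e) stands.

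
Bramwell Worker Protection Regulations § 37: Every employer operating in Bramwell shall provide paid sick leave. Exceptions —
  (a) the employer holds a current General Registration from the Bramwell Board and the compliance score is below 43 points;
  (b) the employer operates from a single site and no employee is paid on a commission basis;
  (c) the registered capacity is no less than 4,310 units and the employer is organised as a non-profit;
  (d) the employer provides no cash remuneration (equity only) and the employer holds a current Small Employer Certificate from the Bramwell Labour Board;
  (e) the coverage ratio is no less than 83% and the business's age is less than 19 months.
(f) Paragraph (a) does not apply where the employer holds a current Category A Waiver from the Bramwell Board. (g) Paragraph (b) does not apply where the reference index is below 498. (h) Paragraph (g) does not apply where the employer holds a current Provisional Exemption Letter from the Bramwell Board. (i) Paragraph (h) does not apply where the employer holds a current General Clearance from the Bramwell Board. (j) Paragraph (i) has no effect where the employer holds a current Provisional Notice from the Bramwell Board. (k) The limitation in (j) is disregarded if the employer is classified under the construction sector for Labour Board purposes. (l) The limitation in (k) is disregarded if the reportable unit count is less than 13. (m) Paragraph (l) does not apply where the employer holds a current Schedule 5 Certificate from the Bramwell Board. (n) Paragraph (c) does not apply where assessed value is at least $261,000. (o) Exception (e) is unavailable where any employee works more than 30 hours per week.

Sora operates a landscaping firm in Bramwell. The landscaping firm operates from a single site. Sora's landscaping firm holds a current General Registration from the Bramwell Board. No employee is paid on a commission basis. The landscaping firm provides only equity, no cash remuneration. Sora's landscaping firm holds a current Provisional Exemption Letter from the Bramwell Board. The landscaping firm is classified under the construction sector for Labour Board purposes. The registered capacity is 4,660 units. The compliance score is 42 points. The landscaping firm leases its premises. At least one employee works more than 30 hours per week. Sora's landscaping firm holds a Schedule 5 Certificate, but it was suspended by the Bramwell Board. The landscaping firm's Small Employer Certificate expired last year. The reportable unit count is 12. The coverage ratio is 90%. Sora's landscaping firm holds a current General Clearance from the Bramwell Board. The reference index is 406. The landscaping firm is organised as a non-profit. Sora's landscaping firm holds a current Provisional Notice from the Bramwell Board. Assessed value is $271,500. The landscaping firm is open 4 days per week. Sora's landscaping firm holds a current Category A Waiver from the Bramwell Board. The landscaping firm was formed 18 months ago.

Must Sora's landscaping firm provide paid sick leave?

No — exception (b) applies; Sora's landscaping firm is not required to provide paid sick leave.

Exception (a)'s conditions are all satisfied: a current General Registration is held; the compliance score is 42 points, below the 43 points limit. But: (f) operates — a current Category A Waiver is held. (a) is therefore removed.
Exception (b)'s conditions are all satisfied: the employer operates from a single site; no employee is paid on commission. Under paragraphs (g)–(m): (g) operates (the reference index is 406, below the 498 limit), but is set aside by (h): (h) operates against (g): a current Provisional Exemption Letter is held. (i) applies (a current General Clearance is held), but is displaced by (j): (j) operates against (i): a current Provisional Notice is held. (k) is engaged (the landscaping firm is classified under the construction sector), but yields to (l): (l) is triggered — the reportable unit count is 12, less than the 13 limit. (m), which would lift (l), is not triggered — there is no Schedule 5 Certificate in force. (b) remains available.
Exception (c)'s conditions are all satisfied: the registered capacity is 4,660 units, meeting the 4,310 units threshold; the employer is a non-profit. But applying paragraph (n): (n) applies — assessed value is $271,500, meeting the $261,000 threshold. So (c) is unavailable.
Exception (d) requires that the employer holds a current Small Employer Certificate from the Bramwell Labour Board; but the Small Employer Certificate has expired, so (d) is unavailable.
All of (e)'s requirements are met (the coverage ratio is 90%, meeting the 83% threshold; the business's age is 18 months, less than the 19 months limit). Turning to paragraph (o): (o) operates against (e): at least one employee exceeds 30 hours/week. Exception (e) does not apply.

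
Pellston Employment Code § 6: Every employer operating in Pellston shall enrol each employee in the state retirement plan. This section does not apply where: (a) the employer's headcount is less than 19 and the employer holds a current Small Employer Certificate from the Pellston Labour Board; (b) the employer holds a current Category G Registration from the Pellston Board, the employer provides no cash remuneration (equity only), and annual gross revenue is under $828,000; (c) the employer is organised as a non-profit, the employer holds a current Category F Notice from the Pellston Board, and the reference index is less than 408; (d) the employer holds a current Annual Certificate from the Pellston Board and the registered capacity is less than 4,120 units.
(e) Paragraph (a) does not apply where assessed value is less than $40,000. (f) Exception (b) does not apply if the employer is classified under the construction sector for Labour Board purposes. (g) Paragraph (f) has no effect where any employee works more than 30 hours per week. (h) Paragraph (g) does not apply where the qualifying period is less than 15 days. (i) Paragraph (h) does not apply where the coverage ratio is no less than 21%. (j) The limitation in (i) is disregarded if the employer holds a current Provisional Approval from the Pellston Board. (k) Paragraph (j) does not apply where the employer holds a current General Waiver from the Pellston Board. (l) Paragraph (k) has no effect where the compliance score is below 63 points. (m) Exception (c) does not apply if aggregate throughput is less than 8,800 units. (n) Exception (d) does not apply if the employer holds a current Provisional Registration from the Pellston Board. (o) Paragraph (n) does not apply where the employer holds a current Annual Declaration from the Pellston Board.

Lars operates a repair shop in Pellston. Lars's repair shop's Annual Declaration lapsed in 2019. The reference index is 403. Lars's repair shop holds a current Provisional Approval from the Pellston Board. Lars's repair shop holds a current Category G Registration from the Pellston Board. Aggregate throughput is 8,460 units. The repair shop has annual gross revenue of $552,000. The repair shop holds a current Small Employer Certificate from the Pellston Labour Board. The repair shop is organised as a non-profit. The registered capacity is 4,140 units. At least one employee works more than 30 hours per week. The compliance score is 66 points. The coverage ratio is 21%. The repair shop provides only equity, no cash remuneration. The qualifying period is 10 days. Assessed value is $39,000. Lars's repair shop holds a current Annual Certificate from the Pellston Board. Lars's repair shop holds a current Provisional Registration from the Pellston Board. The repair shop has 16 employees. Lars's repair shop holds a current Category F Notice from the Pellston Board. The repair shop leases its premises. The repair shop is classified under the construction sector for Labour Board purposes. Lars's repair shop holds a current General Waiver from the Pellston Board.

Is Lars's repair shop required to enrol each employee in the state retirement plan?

Exception (a)'s conditions are all satisfied: the employer's headcount is 16, less than the 19 limit; a current Small Employer Certificate is held. Turning to paragraph (e): (e) operates against (a): assessed value is $39,000, less than the $40,000 limit. So (a) is unavailable.
Exception (b) is satisfied on its face — a current Category G Registration is held; remuneration is equity-only; annual gross revenue is $552,000, under the $828,000 limit. Under paragraphs (f)–(l): (f) would limit (b) — the repair shop is classified under the construction sector — but (g) sets (f) aside: (g) is triggered — at least one employee exceeds 30 hours/week. (h) would limit (g) — the qualifying period is 10 days, less than the 15 days limit — but (i) sets (h) aside: (i) is triggered — the coverage ratio is 21%, meeting the 21% threshold. (j) would limit (i) — a current Provisional Approval is held — but (k) sets (j) aside: (k) operates against (j): a current General Waiver is held. (l), which would lift (k), is not engaged — the compliance score is 66 points, not below 63 points. So (b) applies.
Exception (c)'s conditions are all satisfied: the employer is a non-profit; a current Category F Notice is held; the reference index is 403, less than the 408 limit. Turning to paragraph (m): (m) is triggered — aggregate throughput is 8,460 units, less than the 8,800 units limit. (c) is therefore removed.
Exception (d) requires that the registered capacity is less than 4,120 units; but the registered capacity is 4,140 units, not less than 4,120 units, so (d) is unavailable.

No — exception (b) applies; Lars's repair shop is not required to enrol each employee in the state retirement plan.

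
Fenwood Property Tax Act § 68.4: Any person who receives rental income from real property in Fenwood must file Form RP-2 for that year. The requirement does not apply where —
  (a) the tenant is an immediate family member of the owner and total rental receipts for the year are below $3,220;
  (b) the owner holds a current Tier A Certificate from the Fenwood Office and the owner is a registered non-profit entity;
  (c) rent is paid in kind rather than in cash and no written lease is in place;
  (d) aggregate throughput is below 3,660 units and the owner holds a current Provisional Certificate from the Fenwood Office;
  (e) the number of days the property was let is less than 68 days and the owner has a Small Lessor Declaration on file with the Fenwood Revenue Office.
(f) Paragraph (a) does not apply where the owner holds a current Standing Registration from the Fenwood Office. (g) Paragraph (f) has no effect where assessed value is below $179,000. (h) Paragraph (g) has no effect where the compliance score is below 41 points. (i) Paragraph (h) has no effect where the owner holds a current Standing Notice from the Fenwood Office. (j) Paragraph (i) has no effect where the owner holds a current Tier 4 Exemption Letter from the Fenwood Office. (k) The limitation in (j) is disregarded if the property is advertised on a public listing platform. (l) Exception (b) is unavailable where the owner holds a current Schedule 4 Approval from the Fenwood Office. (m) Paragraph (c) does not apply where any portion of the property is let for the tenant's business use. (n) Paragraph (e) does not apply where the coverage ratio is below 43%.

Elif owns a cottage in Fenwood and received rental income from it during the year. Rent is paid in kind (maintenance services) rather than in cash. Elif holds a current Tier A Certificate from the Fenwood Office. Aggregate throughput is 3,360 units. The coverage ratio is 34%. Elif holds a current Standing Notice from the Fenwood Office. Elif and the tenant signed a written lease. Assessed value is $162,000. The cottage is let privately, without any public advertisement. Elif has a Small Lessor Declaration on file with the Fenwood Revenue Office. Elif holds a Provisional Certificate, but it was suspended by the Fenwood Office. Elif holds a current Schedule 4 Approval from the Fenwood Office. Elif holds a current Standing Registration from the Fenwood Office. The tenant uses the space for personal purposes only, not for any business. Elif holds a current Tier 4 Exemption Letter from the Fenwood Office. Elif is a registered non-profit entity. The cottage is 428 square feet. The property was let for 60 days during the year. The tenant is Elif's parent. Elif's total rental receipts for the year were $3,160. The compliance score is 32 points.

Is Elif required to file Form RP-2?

Exception (a)'s conditions are all satisfied: the tenant is an immediate family member; total rental receipts for the year are $3,160, below the $3,220 limit. But applying paragraphs (f)–(k): (f) is triggered — a current Standing Registration is held. (g) would limit (f) — assessed value is $162,000, below the $179,000 limit — but (h) sets (g) aside: (h) operates against (g): the compliance score is 32 points, below the 41 points limit. (i) is triggered (a current Standing Notice is held), but yields to (j): (j) operates — a current Tier 4 Exemption Letter is held. (k) is inapplicable (the property is let privately without advertisement), so (j) stands. So (a) is unavailable.
Exception (b) is satisfied on its face — a current Tier A Certificate is held; Elif is a registered non-profit. But: (l) applies — a current Schedule 4 Approval is held. Exception (b) does not apply.
Exception (c) fails — a written lease is in place.
Exception (d) requires that the owner holds a current Provisional Certificate from the Fenwood Office; but the Provisional Certificate is not current, so (d) is unavailable.
Exception (e): the number of days the property was let is 60 days, less than the 68 days limit; a Small Lessor Declaration is on file — every condition holds. But applying paragraph (n): (n) operates against (e): the coverage ratio is 34%, below the 43% limit. Exception (e) does not apply.
No exception is made out. Elif falls within the general rule.

Yes — Elif must file Form RP-2.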